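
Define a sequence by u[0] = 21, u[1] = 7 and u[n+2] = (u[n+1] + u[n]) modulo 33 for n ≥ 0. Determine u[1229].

We have u[0] = 21; u[1] = 7; u[2] = 28; u[3] = 2; u[4] = 30; u[5] = 32; u[6] = 29; u[7] = 28; u[8] = 24; u[9] = 19; u[10] = 10; u[11] = 29; u[12] = 6; u[13] = 2; u[14] = 8; u[15] = 10; u[16] = 18; u[17] = 28; u[18] = 13; u[19] = 8; u[20] = 21; u[21] = 29; u[22] = 17; u[23] = 13; u[24] = 30; u[25] = 10; u[26] = 7; u[27] = 17; u[28] = 24; u[29] = 8; u[30] = 32; u[31] = 7; u[32] = 6; u[33] = 13; u[34] = 19; u[35] = 32; u[36] = 18; u[37] = 17; u[38] = 2; u[39] = 19; u[40] = 21; u[41] = 7.
Since (u[40], u[41]) = (u[0], u[1]) = (21, 7) (two consecutive terms determine the rest), the sequence is periodic with period 40.
So u[1229] = u[0 + ((1229-0) mod 40)] = u[29] = 8.

8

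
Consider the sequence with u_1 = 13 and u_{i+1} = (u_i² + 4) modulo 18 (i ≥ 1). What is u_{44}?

We have u_1 = 13; u_2 = 11; u_3 = 17; u_4 = 5; u_5 = 11.
Since u_5 = u_2 = 11, the sequence is eventually periodic: after a pre-period of length 1 it cycles with period 3.
For i ≥ 2, u_i depends only on (i - 2) mod 3. (44 - 2) mod 3 = 0, so u_{44} = u_2 = 11.

11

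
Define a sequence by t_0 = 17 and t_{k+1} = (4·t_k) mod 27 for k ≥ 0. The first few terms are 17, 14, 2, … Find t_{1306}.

14

t_0 = 17,  t_1 = 14,  t_2 = 2,  t_3 = 8,  t_4 = 5,  t_5 = 20,  t_6 = 26,  t_7 = 23,  t_8 = 11,  t_9 = 17.
Since t_9 = t_0 = 17, the sequence is periodic with period 9.
So t_{1306} = t_{0 + ((1306-0) mod 9)} = t_1 = 14.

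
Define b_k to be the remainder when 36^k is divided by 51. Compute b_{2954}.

We have b_0 = 1,  b_1 = 36,  b_2 = 21,  b_3 = 42,  b_4 = 33,  b_5 = 15,  b_6 = 30,  b_7 = 9,  b_8 = 18,  b_9 = 36.
Since b_9 = b_1 = 36, the sequence is eventually periodic: after a pre-period of length 1 it cycles with period 8.
For k ≥ 1, b_k depends only on (k - 1) mod 8. (2954 - 1) mod 8 = 1, so b_{2954} = b_2 = 21.

21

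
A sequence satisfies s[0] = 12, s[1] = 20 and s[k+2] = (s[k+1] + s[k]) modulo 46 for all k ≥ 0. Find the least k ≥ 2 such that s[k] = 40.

13

s[0] = 12; s[1] = 20; s[2] = 32; s[3] = 6; s[4] = 38; s[5] = 44; s[6] = 36; s[7] = 34; s[8] = 24; s[9] = 12; s[10] = 36; s[11] = 2; s[12] = 38; s[13] = 40; s[14] = 32; s[15] = 26; s[16] = 12; s[17] = 38; s[18] = 4; s[19] = 42; s[20] = 0; s[21] = 42; s[22] = 42; s[23] = 38; s[24] = 34; s[25] = 26; s[26] = 14; s[27] = 40; s[28] = 8; s[29] = 2; s[30] = 10; s[31] = 12; s[32] = 22; s[33] = 34; s[34] = 10; s[35] = 44; s[36] = 8; s[37] = 6; s[38] = 14; s[39] = 20; s[40] = 34; s[41] = 8; s[42] = 42; s[43] = 4; s[44] = 0; s[45] = 4; s[46] = 4; s[47] = 8; s[48] = 12; s[49] = 20.
The sequence repeats with period 48.
The value 40 first appears (with k ≥ 2) at s[13].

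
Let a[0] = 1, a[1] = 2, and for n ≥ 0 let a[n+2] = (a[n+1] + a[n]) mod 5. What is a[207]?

4

Listing terms: a[0] = 1, a[1] = 2, a[2] = 3, a[3] = 0, a[4] = 3, a[5] = 3, a[6] = 1, a[7] = 4, a[8] = 0, a[9] = 4, a[10] = 4, a[11] = 3, a[12] = 2, a[13] = 0, a[14] = 2, a[15] = 2, a[16] = 4, a[17] = 1, a[18] = 0, a[19] = 1, a[20] = 1, a[21] = 2.
The sequence repeats with period 20.
So a[207] = a[0 + ((207-0) mod 20)] = a[7] = 4.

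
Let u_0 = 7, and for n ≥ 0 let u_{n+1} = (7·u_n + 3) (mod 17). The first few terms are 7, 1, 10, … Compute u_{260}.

Listing terms: u_0 = 7, u_1 = 1, u_2 = 10, u_3 = 5, u_4 = 4, u_5 = 14, u_6 = 16, u_7 = 13, u_8 = 9, u_9 = 15, u_{10} = 6, u_{11} = 11, u_{12} = 12, u_{13} = 2, u_{14} = 0, u_{15} = 3, u_{16} = 7.
Since u_{16} = u_0 = 7, the sequence is periodic with period 16.
(260 - 0) mod 16 = 4, so u_{260} = u_4 = 4.

4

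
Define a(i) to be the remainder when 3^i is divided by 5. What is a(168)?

1

Computing terms: a(0) = 1, a(1) = 3, a(2) = 4, a(3) = 2, a(4) = 1.
The sequence repeats with period 4.
So a(168) = a(0 + ((168-0) mod 4)) = a(0) = 1.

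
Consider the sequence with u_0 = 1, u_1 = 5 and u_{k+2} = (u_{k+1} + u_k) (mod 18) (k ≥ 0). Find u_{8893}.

13

Computing terms: u_0 = 1,  u_1 = 5,  u_2 = 6,  u_3 = 11,  u_4 = 17,  u_5 = 10,  u_6 = 9,  u_7 = 1,  u_8 = 10,  u_9 = 11,  u_{10} = 3,  u_{11} = 14,  u_{12} = 17,  u_{13} = 13,  u_{14} = 12,  u_{15} = 7,  u_{16} = 1,  u_{17} = 8,  u_{18} = 9,  u_{19} = 17,  u_{20} = 8,  u_{21} = 7,  u_{22} = 15,  u_{23} = 4,  u_{24} = 1,  u_{25} = 5.
The sequence repeats with period 24.
(8893 - 0) mod 24 = 13, so u_{8893} = u_{13} = 13.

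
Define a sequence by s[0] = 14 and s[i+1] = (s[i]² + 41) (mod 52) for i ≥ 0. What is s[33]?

29

Listing terms: s[0] = 14,  s[1] = 29,  s[2] = 50,  s[3] = 45,  s[4] = 38,  s[5] = 29.
Since s[5] = s[1] = 29, the sequence is eventually periodic: after a pre-period of length 1 it cycles with period 4.
For i ≥ 1, s[i] depends only on (i - 1) mod 4. (33 - 1) mod 4 = 0, so s[33] = s[1] = 29.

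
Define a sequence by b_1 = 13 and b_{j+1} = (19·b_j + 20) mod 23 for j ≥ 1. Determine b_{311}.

b_1 = 13; b_2 = 14; b_3 = 10; b_4 = 3; b_5 = 8; b_6 = 11; b_7 = 22; b_8 = 1; b_9 = 16; b_{10} = 2; b_{11} = 12; b_{12} = 18; b_{13} = 17; b_{14} = 21; b_{15} = 5; b_{16} = 0; b_{17} = 20; b_{18} = 9; b_{19} = 7; b_{20} = 15; b_{21} = 6; b_{22} = 19; b_{23} = 13.
Since b_{23} = b_1 = 13, the sequence is periodic with period 22.
(311 - 1) mod 22 = 2, so b_{311} = b_3 = 10.

10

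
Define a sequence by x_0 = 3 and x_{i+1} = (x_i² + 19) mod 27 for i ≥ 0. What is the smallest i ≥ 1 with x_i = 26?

x_0 = 3, x_1 = 1, x_2 = 20, x_3 = 14, x_4 = 26, x_5 = 20.
Since x_5 = x_2 = 20, the sequence is eventually periodic: after a pre-period of length 2 it cycles with period 3.
The value 26 first appears (with i ≥ 1) at x_4.

4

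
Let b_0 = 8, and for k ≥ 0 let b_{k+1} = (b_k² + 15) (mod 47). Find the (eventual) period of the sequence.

12

We have b_0 = 8,  b_1 = 32,  b_2 = 5,  b_3 = 40,  b_4 = 17,  b_5 = 22,  b_6 = 29,  b_7 = 10,  b_8 = 21,  b_9 = 33,  b_{10} = 23,  b_{11} = 27,  b_{12} = 39,  b_{13} = 32.
Since b_{13} = b_1 = 32, the sequence is eventually periodic: after a pre-period of length 1 it cycles with period 12.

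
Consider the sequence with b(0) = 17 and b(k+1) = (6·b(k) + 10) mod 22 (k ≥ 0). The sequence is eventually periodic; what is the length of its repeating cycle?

10

b(0) = 17; b(1) = 2; b(2) = 0; b(3) = 10; b(4) = 4; b(5) = 12; b(6) = 16; b(7) = 18; b(8) = 8; b(9) = 14; b(10) = 6; b(11) = 2.
Since b(11) = b(1) = 2, the sequence is eventually periodic: after a pre-period of length 1 it cycles with period 10.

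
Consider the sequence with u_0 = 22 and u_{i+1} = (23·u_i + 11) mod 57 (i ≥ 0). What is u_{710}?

55

Listing terms: u_0 = 22,  u_1 = 4,  u_2 = 46,  u_3 = 43,  u_4 = 31,  u_5 = 40,  u_6 = 19,  u_7 = 49,  u_8 = 55,  u_9 = 22.
Since u_9 = u_0 = 22, the sequence is periodic with period 9.
So u_{710} = u_{0 + ((710-0) mod 9)} = u_8 = 55.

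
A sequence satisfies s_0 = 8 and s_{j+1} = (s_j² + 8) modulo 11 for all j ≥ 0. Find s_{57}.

8

s_0 = 8; s_1 = 6; s_2 = 0; s_3 = 8.
The sequence repeats with period 3.
So s_{57} = s_{0 + ((57-0) mod 3)} = s_0 = 8.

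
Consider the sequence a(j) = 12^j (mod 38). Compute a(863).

Listing terms: a(1) = 12; a(2) = 30; a(3) = 18; a(4) = 26; a(5) = 8; a(6) = 20; a(7) = 12.
The sequence repeats with period 6.
So a(863) = a(1 + ((863-1) mod 6)) = a(5) = 8.

8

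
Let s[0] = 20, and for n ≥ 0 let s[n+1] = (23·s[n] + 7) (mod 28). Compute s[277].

19

s[0] = 20,  s[1] = 19,  s[2] = 24,  s[3] = 27,  s[4] = 12,  s[5] = 3,  s[6] = 20.
The sequence repeats with period 6.
So s[277] = s[0 + ((277-0) mod 6)] = s[1] = 19.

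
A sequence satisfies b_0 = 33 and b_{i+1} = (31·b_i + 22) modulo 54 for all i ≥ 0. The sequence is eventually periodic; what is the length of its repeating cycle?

We have b_0 = 33,  b_1 = 19,  b_2 = 17,  b_3 = 9,  b_4 = 31,  b_5 = 11,  b_6 = 39,  b_7 = 43,  b_8 = 5,  b_9 = 15,  b_{10} = 1,  b_{11} = 53,  b_{12} = 45,  b_{13} = 13,  b_{14} = 47,  b_{15} = 21,  b_{16} = 25,  b_{17} = 41,  b_{18} = 51,  b_{19} = 37,  b_{20} = 35,  b_{21} = 27,  b_{22} = 49,  b_{23} = 29,  b_{24} = 3,  b_{25} = 7,  b_{26} = 23,  b_{27} = 33.
Since b_{27} = b_0 = 33, the sequence is periodic with period 27.

27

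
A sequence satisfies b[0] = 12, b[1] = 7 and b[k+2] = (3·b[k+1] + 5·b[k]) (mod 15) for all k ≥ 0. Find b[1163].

8

We have b[0] = 12; b[1] = 7; b[2] = 6; b[3] = 8; b[4] = 9; b[5] = 7; b[6] = 6.
Since (b[5], b[6]) = (b[1], b[2]) = (7, 6) (two consecutive terms determine the rest), the sequence is eventually periodic: after a pre-period of length 1 it cycles with period 4.
For k ≥ 1, b[k] depends only on (k - 1) mod 4. (1163 - 1) mod 4 = 2, so b[1163] = b[3] = 8.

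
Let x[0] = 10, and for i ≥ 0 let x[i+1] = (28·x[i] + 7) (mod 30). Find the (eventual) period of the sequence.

12

Listing terms: x[0] = 10,  x[1] = 17,  x[2] = 3,  x[3] = 1,  x[4] = 5,  x[5] = 27,  x[6] = 13,  x[7] = 11,  x[8] = 15,  x[9] = 7,  x[10] = 23,  x[11] = 21,  x[12] = 25,  x[13] = 17.
Since x[13] = x[1] = 17, the sequence is eventually periodic: after a pre-period of length 1 it cycles with period 12.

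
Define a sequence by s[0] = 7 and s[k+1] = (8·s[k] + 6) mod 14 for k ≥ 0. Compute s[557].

10

Listing terms: s[0] = 7, s[1] = 6, s[2] = 12, s[3] = 4, s[4] = 10, s[5] = 2, s[6] = 8, s[7] = 0, s[8] = 6.
Since s[8] = s[1] = 6, the sequence is eventually periodic: after a pre-period of length 1 it cycles with period 7.
For k ≥ 1, s[k] depends only on (k - 1) mod 7. (557 - 1) mod 7 = 3, so s[557] = s[4] = 10.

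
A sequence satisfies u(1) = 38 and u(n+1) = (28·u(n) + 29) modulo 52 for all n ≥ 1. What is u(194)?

1

Computing terms: u(1) = 38; u(2) = 1; u(3) = 5; u(4) = 13; u(5) = 29; u(6) = 9; u(7) = 21; u(8) = 45; u(9) = 41; u(10) = 33; u(11) = 17; u(12) = 37; u(13) = 25; u(14) = 1.
Since u(14) = u(2) = 1, the sequence is eventually periodic: after a pre-period of length 1 it cycles with period 12.
For n ≥ 2, u(n) depends only on (n - 2) mod 12. (194 - 2) mod 12 = 0, so u(194) = u(2) = 1.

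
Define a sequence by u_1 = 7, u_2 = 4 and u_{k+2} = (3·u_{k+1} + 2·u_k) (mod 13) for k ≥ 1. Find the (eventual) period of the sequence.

12

We have u_1 = 7,  u_2 = 4,  u_3 = 0,  u_4 = 8,  u_5 = 11,  u_6 = 10,  u_7 = 0,  u_8 = 7,  u_9 = 8,  u_{10} = 12,  u_{11} = 0,  u_{12} = 11,  u_{13} = 7,  u_{14} = 4.
The sequence repeats with period 12.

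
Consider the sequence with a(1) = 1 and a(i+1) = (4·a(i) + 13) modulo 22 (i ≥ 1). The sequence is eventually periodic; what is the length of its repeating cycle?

Computing terms: a(1) = 1, a(2) = 17, a(3) = 15, a(4) = 7, a(5) = 19, a(6) = 1.
The sequence repeats with period 5.

5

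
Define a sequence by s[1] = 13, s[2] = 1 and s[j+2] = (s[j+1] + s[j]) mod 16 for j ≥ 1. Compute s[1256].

5

s[1] = 13,  s[2] = 1,  s[3] = 14,  s[4] = 15,  s[5] = 13,  s[6] = 12,  s[7] = 9,  s[8] = 5,  s[9] = 14,  s[10] = 3,  s[11] = 1,  s[12] = 4,  s[13] = 5,  s[14] = 9,  s[15] = 14,  s[16] = 7,  s[17] = 5,  s[18] = 12,  s[19] = 1,  s[20] = 13,  s[21] = 14,  s[22] = 11,  s[23] = 9,  s[24] = 4,  s[25] = 13,  s[26] = 1.
Since (s[25], s[26]) = (s[1], s[2]) = (13, 1) (two consecutive terms determine the rest), the sequence is periodic with period 24.
(1256 - 1) mod 24 = 7, so s[1256] = s[8] = 5.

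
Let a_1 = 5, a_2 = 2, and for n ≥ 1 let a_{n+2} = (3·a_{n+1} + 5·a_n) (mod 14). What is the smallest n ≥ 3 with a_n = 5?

We have a_1 = 5, a_2 = 2, a_3 = 3, a_4 = 5, a_5 = 2.
The sequence repeats with period 3.
The value 5 next appears (with n ≥ 3) at a_4.

4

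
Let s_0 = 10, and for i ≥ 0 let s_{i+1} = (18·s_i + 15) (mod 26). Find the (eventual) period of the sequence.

4

We have s_0 = 10,  s_1 = 13,  s_2 = 15,  s_3 = 25,  s_4 = 23,  s_5 = 13.
Since s_5 = s_1 = 13, the sequence is eventually periodic: after a pre-period of length 1 it cycles with period 4.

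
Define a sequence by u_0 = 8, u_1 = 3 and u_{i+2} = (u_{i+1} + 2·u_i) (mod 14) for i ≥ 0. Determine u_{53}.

1

Computing terms: u_0 = 8; u_1 = 3; u_2 = 5; u_3 = 11; u_4 = 7; u_5 = 1; u_6 = 1; u_7 = 3; u_8 = 5.
Since (u_7, u_8) = (u_1, u_2) = (3, 5) (two consecutive terms determine the rest), the sequence is eventually periodic: after a pre-period of length 1 it cycles with period 6.
For i ≥ 1, u_i depends only on (i - 1) mod 6. (53 - 1) mod 6 = 4, so u_{53} = u_5 = 1.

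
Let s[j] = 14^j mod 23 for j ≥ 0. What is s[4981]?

We have s[0] = 1, s[1] = 14, s[2] = 12, s[3] = 7, s[4] = 6, s[5] = 15, s[6] = 3, s[7] = 19, s[8] = 13, s[9] = 21, s[10] = 18, s[11] = 22, s[12] = 9, s[13] = 11, s[14] = 16, s[15] = 17, s[16] = 8, s[17] = 20, s[18] = 4, s[19] = 10, s[20] = 2, s[21] = 5, s[22] = 1.
The sequence repeats with period 22.
(4981 - 0) mod 22 = 9, so s[4981] = s[9] = 21.

21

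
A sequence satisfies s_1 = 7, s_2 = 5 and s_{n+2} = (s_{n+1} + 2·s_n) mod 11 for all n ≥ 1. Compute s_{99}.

4

s_1 = 7, s_2 = 5, s_3 = 8, s_4 = 7, s_5 = 1, s_6 = 4, s_7 = 6, s_8 = 3, s_9 = 4, s_{10} = 10, s_{11} = 7, s_{12} = 5.
The sequence repeats with period 10.
So s_{99} = s_{1 + ((99-1) mod 10)} = s_9 = 4.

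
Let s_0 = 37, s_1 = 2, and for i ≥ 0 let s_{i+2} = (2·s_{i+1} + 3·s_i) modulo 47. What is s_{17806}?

18

Computing terms: s_0 = 37,  s_1 = 2,  s_2 = 21,  s_3 = 1,  s_4 = 18,  s_5 = 39,  s_6 = 38,  s_7 = 5,  s_8 = 30,  s_9 = 28,  s_{10} = 5,  s_{11} = 0,  s_{12} = 15,  s_{13} = 30,  s_{14} = 11,  s_{15} = 18,  s_{16} = 22,  s_{17} = 4,  s_{18} = 27,  s_{19} = 19,  s_{20} = 25,  s_{21} = 13,  s_{22} = 7,  s_{23} = 6,  s_{24} = 33,  s_{25} = 37,  s_{26} = 32,  s_{27} = 34,  s_{28} = 23,  s_{29} = 7,  s_{30} = 36,  s_{31} = 46,  s_{32} = 12,  s_{33} = 21,  s_{34} = 31,  s_{35} = 31,  s_{36} = 14,  s_{37} = 27,  s_{38} = 2,  s_{39} = 38,  s_{40} = 35,  s_{41} = 43,  s_{42} = 3,  s_{43} = 41,  s_{44} = 44,  s_{45} = 23,  s_{46} = 37,  s_{47} = 2.
Since (s_{46}, s_{47}) = (s_0, s_1) = (37, 2) (two consecutive terms determine the rest), the sequence is periodic with period 46.
(17806 - 0) mod 46 = 4, so s_{17806} = s_4 = 18.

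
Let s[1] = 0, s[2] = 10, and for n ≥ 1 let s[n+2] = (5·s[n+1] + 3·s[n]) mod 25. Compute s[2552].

20

Computing terms: s[1] = 0, s[2] = 10, s[3] = 0, s[4] = 5, s[5] = 0, s[6] = 15, s[7] = 0, s[8] = 20, s[9] = 0, s[10] = 10.
The sequence repeats with period 8.
(2552 - 1) mod 8 = 7, so s[2552] = s[8] = 20.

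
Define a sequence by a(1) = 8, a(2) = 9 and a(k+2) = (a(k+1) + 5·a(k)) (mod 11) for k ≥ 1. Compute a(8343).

Computing terms: a(1) = 8; a(2) = 9; a(3) = 5; a(4) = 6; a(5) = 9; a(6) = 6; a(7) = 7; a(8) = 4; a(9) = 6; a(10) = 4; a(11) = 1; a(12) = 10; a(13) = 4; a(14) = 10; a(15) = 8; a(16) = 3; a(17) = 10; a(18) = 3; a(19) = 9; a(20) = 2; a(21) = 3; a(22) = 2; a(23) = 6; a(24) = 5; a(25) = 2; a(26) = 5; a(27) = 4; a(28) = 7; a(29) = 5; a(30) = 7; a(31) = 10; a(32) = 1; a(33) = 7; a(34) = 1; a(35) = 3; a(36) = 8; a(37) = 1; a(38) = 8; a(39) = 2; a(40) = 9; a(41) = 8; a(42) = 9.
Since (a(41), a(42)) = (a(1), a(2)) = (8, 9) (two consecutive terms determine the rest), the sequence is periodic with period 40.
(8343 - 1) mod 40 = 22, so a(8343) = a(23) = 6.

6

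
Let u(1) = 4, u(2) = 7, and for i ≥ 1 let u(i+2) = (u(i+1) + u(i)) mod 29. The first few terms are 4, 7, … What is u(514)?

Computing terms: u(1) = 4, u(2) = 7, u(3) = 11, u(4) = 18, u(5) = 0, u(6) = 18, u(7) = 18, u(8) = 7, u(9) = 25, u(10) = 3, u(11) = 28, u(12) = 2, u(13) = 1, u(14) = 3, u(15) = 4, u(16) = 7.
Since (u(15), u(16)) = (u(1), u(2)) = (4, 7) (two consecutive terms determine the rest), the sequence is periodic with period 14.
So u(514) = u(1 + ((514-1) mod 14)) = u(10) = 3.

3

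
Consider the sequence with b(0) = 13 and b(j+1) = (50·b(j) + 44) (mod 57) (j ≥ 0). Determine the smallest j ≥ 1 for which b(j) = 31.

2

Listing terms: b(0) = 13; b(1) = 10; b(2) = 31; b(3) = 55; b(4) = 1; b(5) = 37; b(6) = 13.
The sequence repeats with period 6.
The value 31 first appears (with j ≥ 1) at b(2).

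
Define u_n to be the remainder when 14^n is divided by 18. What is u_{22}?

4

Listing terms: u_0 = 1,  u_1 = 14,  u_2 = 16,  u_3 = 8,  u_4 = 4,  u_5 = 2,  u_6 = 10,  u_7 = 14.
Since u_7 = u_1 = 14, the sequence is eventually periodic: after a pre-period of length 1 it cycles with period 6.
For n ≥ 1, u_n depends only on (n - 1) mod 6. (22 - 1) mod 6 = 3, so u_{22} = u_4 = 4.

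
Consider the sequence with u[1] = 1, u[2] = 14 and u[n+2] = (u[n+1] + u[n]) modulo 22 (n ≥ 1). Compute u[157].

7

Listing terms: u[1] = 1,  u[2] = 14,  u[3] = 15,  u[4] = 7,  u[5] = 0,  u[6] = 7,  u[7] = 7,  u[8] = 14,  u[9] = 21,  u[10] = 13,  u[11] = 12,  u[12] = 3,  u[13] = 15,  u[14] = 18,  u[15] = 11,  u[16] = 7,  u[17] = 18,  u[18] = 3,  u[19] = 21,  u[20] = 2,  u[21] = 1,  u[22] = 3,  u[23] = 4,  u[24] = 7,  u[25] = 11,  u[26] = 18,  u[27] = 7,  u[28] = 3,  u[29] = 10,  u[30] = 13,  u[31] = 1,  u[32] = 14.
The sequence repeats with period 30.
So u[157] = u[1 + ((157-1) mod 30)] = u[7] = 7.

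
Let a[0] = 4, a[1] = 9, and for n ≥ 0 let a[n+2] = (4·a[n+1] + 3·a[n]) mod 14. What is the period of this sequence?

42

a[0] = 4,  a[1] = 9,  a[2] = 6,  a[3] = 9,  a[4] = 12,  a[5] = 5,  a[6] = 0,  a[7] = 1,  a[8] = 4,  a[9] = 5,  a[10] = 4,  a[11] = 3,  a[12] = 10,  a[13] = 7,  a[14] = 2,  a[15] = 1,  a[16] = 10,  a[17] = 1,  a[18] = 6,  a[19] = 13,  a[20] = 0,  a[21] = 11,  a[22] = 2,  a[23] = 13,  a[24] = 2,  a[25] = 5,  a[26] = 12,  a[27] = 7,  a[28] = 8,  a[29] = 11,  a[30] = 12,  a[31] = 11,  a[32] = 10,  a[33] = 3,  a[34] = 0,  a[35] = 9,  a[36] = 8,  a[37] = 3,  a[38] = 8,  a[39] = 13,  a[40] = 6,  a[41] = 7,  a[42] = 4,  a[43] = 9.
The sequence repeats with period 42.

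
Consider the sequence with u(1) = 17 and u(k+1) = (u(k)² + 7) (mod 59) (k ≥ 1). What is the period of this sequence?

6

u(1) = 17,  u(2) = 1,  u(3) = 8,  u(4) = 12,  u(5) = 33,  u(6) = 34,  u(7) = 42,  u(8) = 1.
Since u(8) = u(2) = 1, the sequence is eventually periodic: after a pre-period of length 1 it cycles with period 6.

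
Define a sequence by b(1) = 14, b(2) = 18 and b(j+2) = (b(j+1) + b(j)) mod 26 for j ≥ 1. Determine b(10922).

18

Listing terms: b(1) = 14; b(2) = 18; b(3) = 6; b(4) = 24; b(5) = 4; b(6) = 2; b(7) = 6; b(8) = 8; b(9) = 14; b(10) = 22; b(11) = 10; b(12) = 6; b(13) = 16; b(14) = 22; b(15) = 12; b(16) = 8; b(17) = 20; b(18) = 2; b(19) = 22; b(20) = 24; b(21) = 20; b(22) = 18; b(23) = 12; b(24) = 4; b(25) = 16; b(26) = 20; b(27) = 10; b(28) = 4; b(29) = 14; b(30) = 18.
The sequence repeats with period 28.
So b(10922) = b(1 + ((10922-1) mod 28)) = b(2) = 18.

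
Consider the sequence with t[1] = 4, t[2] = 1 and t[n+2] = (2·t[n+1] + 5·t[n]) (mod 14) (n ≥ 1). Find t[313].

Listing terms: t[1] = 4, t[2] = 1, t[3] = 8, t[4] = 7, t[5] = 12, t[6] = 3, t[7] = 10, t[8] = 7, t[9] = 8, t[10] = 9, t[11] = 2, t[12] = 7, t[13] = 10, t[14] = 13, t[15] = 6, t[16] = 7, t[17] = 2, t[18] = 11, t[19] = 4, t[20] = 7, t[21] = 6, t[22] = 5, t[23] = 12, t[24] = 7, t[25] = 4, t[26] = 1.
Since (t[25], t[26]) = (t[1], t[2]) = (4, 1) (two consecutive terms determine the rest), the sequence is periodic with period 24.
(313 - 1) mod 24 = 0, so t[313] = t[1] = 4.

4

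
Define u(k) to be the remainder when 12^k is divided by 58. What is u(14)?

28

u(0) = 1, u(1) = 12, u(2) = 28, u(3) = 46, u(4) = 30, u(5) = 12.
Since u(5) = u(1) = 12, the sequence is eventually periodic: after a pre-period of length 1 it cycles with period 4.
For k ≥ 1, u(k) depends only on (k - 1) mod 4. (14 - 1) mod 4 = 1, so u(14) = u(2) = 28.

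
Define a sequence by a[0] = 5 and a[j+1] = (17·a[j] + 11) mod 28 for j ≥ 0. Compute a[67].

We have a[0] = 5,  a[1] = 12,  a[2] = 19,  a[3] = 26,  a[4] = 5.
Since a[4] = a[0] = 5, the sequence is periodic with period 4.
So a[67] = a[0 + ((67-0) mod 4)] = a[3] = 26.

26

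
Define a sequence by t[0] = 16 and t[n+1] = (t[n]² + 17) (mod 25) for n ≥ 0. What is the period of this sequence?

t[0] = 16,  t[1] = 23,  t[2] = 21,  t[3] = 8,  t[4] = 6,  t[5] = 3,  t[6] = 1,  t[7] = 18,  t[8] = 16.
Since t[8] = t[0] = 16, the sequence is periodic with period 8.

8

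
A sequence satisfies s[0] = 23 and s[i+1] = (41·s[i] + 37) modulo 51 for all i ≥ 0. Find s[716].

s[0] = 23,  s[1] = 11,  s[2] = 29,  s[3] = 2,  s[4] = 17,  s[5] = 20,  s[6] = 41,  s[7] = 35,  s[8] = 44,  s[9] = 5,  s[10] = 38,  s[11] = 14,  s[12] = 50,  s[13] = 47,  s[14] = 26,  s[15] = 32,  s[16] = 23.
Since s[16] = s[0] = 23, the sequence is periodic with period 16.
So s[716] = s[0 + ((716-0) mod 16)] = s[12] = 50.

50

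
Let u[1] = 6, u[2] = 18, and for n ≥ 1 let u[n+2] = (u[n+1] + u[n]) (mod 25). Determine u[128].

7

u[1] = 6; u[2] = 18; u[3] = 24; u[4] = 17; u[5] = 16; u[6] = 8; u[7] = 24; u[8] = 7; u[9] = 6; u[10] = 13; u[11] = 19; u[12] = 7; u[13] = 1; u[14] = 8; u[15] = 9; u[16] = 17; u[17] = 1; u[18] = 18; u[19] = 19; u[20] = 12; u[21] = 6; u[22] = 18.
The sequence repeats with period 20.
(128 - 1) mod 20 = 7, so u[128] = u[8] = 7.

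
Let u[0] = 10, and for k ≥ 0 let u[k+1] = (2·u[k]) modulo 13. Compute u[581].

8

u[0] = 10; u[1] = 7; u[2] = 1; u[3] = 2; u[4] = 4; u[5] = 8; u[6] = 3; u[7] = 6; u[8] = 12; u[9] = 11; u[10] = 9; u[11] = 5; u[12] = 10.
Since u[12] = u[0] = 10, the sequence is periodic with period 12.
So u[581] = u[0 + ((581-0) mod 12)] = u[5] = 8.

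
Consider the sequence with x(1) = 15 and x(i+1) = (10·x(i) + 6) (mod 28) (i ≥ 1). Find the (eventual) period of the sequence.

We have x(1) = 15; x(2) = 16; x(3) = 26; x(4) = 14; x(5) = 6; x(6) = 10; x(7) = 22; x(8) = 2; x(9) = 26.
Since x(9) = x(3) = 26, the sequence is eventually periodic: after a pre-period of length 2 it cycles with period 6.

6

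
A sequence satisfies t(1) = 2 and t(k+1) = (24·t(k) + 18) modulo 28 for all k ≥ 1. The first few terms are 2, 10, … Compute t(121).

2

t(1) = 2, t(2) = 10, t(3) = 6, t(4) = 22, t(5) = 14, t(6) = 18, t(7) = 2.
Since t(7) = t(1) = 2, the sequence is periodic with period 6.
(121 - 1) mod 6 = 0, so t(121) = t(1) = 2.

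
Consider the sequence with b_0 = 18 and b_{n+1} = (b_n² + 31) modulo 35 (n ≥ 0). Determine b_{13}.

5

Listing terms: b_0 = 18; b_1 = 5; b_2 = 21; b_3 = 17; b_4 = 5.
Since b_4 = b_1 = 5, the sequence is eventually periodic: after a pre-period of length 1 it cycles with period 3.
For n ≥ 1, b_n depends only on (n - 1) mod 3. (13 - 1) mod 3 = 0, so b_{13} = b_1 = 5.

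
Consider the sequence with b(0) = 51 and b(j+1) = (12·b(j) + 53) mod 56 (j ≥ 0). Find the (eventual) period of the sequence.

6

Listing terms: b(0) = 51,  b(1) = 49,  b(2) = 25,  b(3) = 17,  b(4) = 33,  b(5) = 1,  b(6) = 9,  b(7) = 49.
Since b(7) = b(1) = 49, the sequence is eventually periodic: after a pre-period of length 1 it cycles with period 6.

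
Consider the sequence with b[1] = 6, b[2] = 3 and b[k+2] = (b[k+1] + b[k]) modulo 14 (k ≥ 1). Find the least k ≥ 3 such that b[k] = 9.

Computing terms: b[1] = 6; b[2] = 3; b[3] = 9; b[4] = 12; b[5] = 7; b[6] = 5; b[7] = 12; b[8] = 3; b[9] = 1; b[10] = 4; b[11] = 5; b[12] = 9; b[13] = 0; b[14] = 9; b[15] = 9; b[16] = 4; b[17] = 13; b[18] = 3; b[19] = 2; b[20] = 5; b[21] = 7; b[22] = 12; b[23] = 5; b[24] = 3; b[25] = 8; b[26] = 11; b[27] = 5; b[28] = 2; b[29] = 7; b[30] = 9; b[31] = 2; b[32] = 11; b[33] = 13; b[34] = 10; b[35] = 9; b[36] = 5; b[37] = 0; b[38] = 5; b[39] = 5; b[40] = 10; b[41] = 1; b[42] = 11; b[43] = 12; b[44] = 9; b[45] = 7; b[46] = 2; b[47] = 9; b[48] = 11; b[49] = 6; b[50] = 3.
Since (b[49], b[50]) = (b[1], b[2]) = (6, 3) (two consecutive terms determine the rest), the sequence is periodic with period 48.
The value 9 first appears (with k ≥ 3) at b[3].

3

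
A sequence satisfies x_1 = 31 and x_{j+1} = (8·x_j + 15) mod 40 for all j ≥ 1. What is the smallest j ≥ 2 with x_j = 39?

3

Computing terms: x_1 = 31; x_2 = 23; x_3 = 39; x_4 = 7; x_5 = 31.
The sequence repeats with period 4.
The value 39 first appears (with j ≥ 2) at x_3.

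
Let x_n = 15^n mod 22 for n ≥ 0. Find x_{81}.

15

x_0 = 1, x_1 = 15, x_2 = 5, x_3 = 9, x_4 = 3, x_5 = 1.
Since x_5 = x_0 = 1, the sequence is periodic with period 5.
So x_{81} = x_{0 + ((81-0) mod 5)} = x_1 = 15.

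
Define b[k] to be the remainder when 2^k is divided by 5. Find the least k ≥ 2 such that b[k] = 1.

4

We have b[1] = 2,  b[2] = 4,  b[3] = 3,  b[4] = 1,  b[5] = 2.
The sequence repeats with period 4.
The value 1 first appears (with k ≥ 2) at b[4].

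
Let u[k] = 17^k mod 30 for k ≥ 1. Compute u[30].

19

We have u[1] = 17,  u[2] = 19,  u[3] = 23,  u[4] = 1,  u[5] = 17.
Since u[5] = u[1] = 17, the sequence is periodic with period 4.
(30 - 1) mod 4 = 1, so u[30] = u[2] = 19.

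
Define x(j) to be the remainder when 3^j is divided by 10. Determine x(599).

7

Computing terms: x(1) = 3; x(2) = 9; x(3) = 7; x(4) = 1; x(5) = 3.
The sequence repeats with period 4.
(599 - 1) mod 4 = 2, so x(599) = x(3) = 7.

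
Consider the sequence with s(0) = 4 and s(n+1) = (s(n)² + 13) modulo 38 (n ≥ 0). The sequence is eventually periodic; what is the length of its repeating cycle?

Computing terms: s(0) = 4; s(1) = 29; s(2) = 18; s(3) = 33; s(4) = 0; s(5) = 13; s(6) = 30; s(7) = 1; s(8) = 14; s(9) = 19; s(10) = 32; s(11) = 11; s(12) = 20; s(13) = 33.
Since s(13) = s(3) = 33, the sequence is eventually periodic: after a pre-period of length 3 it cycles with period 10.

10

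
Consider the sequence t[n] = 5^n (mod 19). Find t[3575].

6

We have t[0] = 1,  t[1] = 5,  t[2] = 6,  t[3] = 11,  t[4] = 17,  t[5] = 9,  t[6] = 7,  t[7] = 16,  t[8] = 4,  t[9] = 1.
The sequence repeats with period 9.
So t[3575] = t[0 + ((3575-0) mod 9)] = t[2] = 6.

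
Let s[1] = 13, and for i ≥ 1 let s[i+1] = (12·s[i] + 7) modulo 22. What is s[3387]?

21

Computing terms: s[1] = 13, s[2] = 9, s[3] = 5, s[4] = 1, s[5] = 19, s[6] = 15, s[7] = 11, s[8] = 7, s[9] = 3, s[10] = 21, s[11] = 17, s[12] = 13.
The sequence repeats with period 11.
(3387 - 1) mod 11 = 9, so s[3387] = s[10] = 21.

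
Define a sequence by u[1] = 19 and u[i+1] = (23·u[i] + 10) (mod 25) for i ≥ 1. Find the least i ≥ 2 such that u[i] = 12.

Listing terms: u[1] = 19, u[2] = 22, u[3] = 16, u[4] = 3, u[5] = 4, u[6] = 2, u[7] = 6, u[8] = 23, u[9] = 14, u[10] = 7, u[11] = 21, u[12] = 18, u[13] = 24, u[14] = 12, u[15] = 11, u[16] = 13, u[17] = 9, u[18] = 17, u[19] = 1, u[20] = 8, u[21] = 19.
The sequence repeats with period 20.
The value 12 first appears (with i ≥ 2) at u[14].

14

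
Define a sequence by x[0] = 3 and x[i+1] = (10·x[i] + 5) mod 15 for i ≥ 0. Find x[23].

10

Computing terms: x[0] = 3, x[1] = 5, x[2] = 10, x[3] = 0, x[4] = 5.
Since x[4] = x[1] = 5, the sequence is eventually periodic: after a pre-period of length 1 it cycles with period 3.
For i ≥ 1, x[i] depends only on (i - 1) mod 3. (23 - 1) mod 3 = 1, so x[23] = x[2] = 10.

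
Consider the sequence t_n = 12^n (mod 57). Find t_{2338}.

45

We have t_1 = 12, t_2 = 30, t_3 = 18, t_4 = 45, t_5 = 27, t_6 = 39, t_7 = 12.
Since t_7 = t_1 = 12, the sequence is periodic with period 6.
So t_{2338} = t_{1 + ((2338-1) mod 6)} = t_4 = 45.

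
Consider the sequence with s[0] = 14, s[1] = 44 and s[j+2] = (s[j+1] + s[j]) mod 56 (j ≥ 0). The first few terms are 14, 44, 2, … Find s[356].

We have s[0] = 14,  s[1] = 44,  s[2] = 2,  s[3] = 46,  s[4] = 48,  s[5] = 38,  s[6] = 30,  s[7] = 12,  s[8] = 42,  s[9] = 54,  s[10] = 40,  s[11] = 38,  s[12] = 22,  s[13] = 4,  s[14] = 26,  s[15] = 30,  s[16] = 0,  s[17] = 30,  s[18] = 30,  s[19] = 4,  s[20] = 34,  s[21] = 38,  s[22] = 16,  s[23] = 54,  s[24] = 14,  s[25] = 12,  s[26] = 26,  s[27] = 38,  s[28] = 8,  s[29] = 46,  s[30] = 54,  s[31] = 44,  s[32] = 42,  s[33] = 30,  s[34] = 16,  s[35] = 46,  s[36] = 6,  s[37] = 52,  s[38] = 2,  s[39] = 54,  s[40] = 0,  s[41] = 54,  s[42] = 54,  s[43] = 52,  s[44] = 50,  s[45] = 46,  s[46] = 40,  s[47] = 30,  s[48] = 14,  s[49] = 44.
The sequence repeats with period 48.
(356 - 0) mod 48 = 20, so s[356] = s[20] = 34.

34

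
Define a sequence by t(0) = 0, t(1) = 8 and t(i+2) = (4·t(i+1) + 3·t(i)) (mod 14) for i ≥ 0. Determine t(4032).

0

t(0) = 0; t(1) = 8; t(2) = 4; t(3) = 12; t(4) = 4; t(5) = 10; t(6) = 10; t(7) = 0; t(8) = 2; t(9) = 8; t(10) = 10; t(11) = 8; t(12) = 6; t(13) = 6; t(14) = 0; t(15) = 4; t(16) = 2; t(17) = 6; t(18) = 2; t(19) = 12; t(20) = 12; t(21) = 0; t(22) = 8.
Since (t(21), t(22)) = (t(0), t(1)) = (0, 8) (two consecutive terms determine the rest), the sequence is periodic with period 21.
(4032 - 0) mod 21 = 0, so t(4032) = t(0) = 0.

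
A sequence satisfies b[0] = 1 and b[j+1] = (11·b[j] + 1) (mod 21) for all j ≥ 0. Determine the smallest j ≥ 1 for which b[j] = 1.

6

Listing terms: b[0] = 1,  b[1] = 12,  b[2] = 7,  b[3] = 15,  b[4] = 19,  b[5] = 0,  b[6] = 1.
The sequence repeats with period 6.
The value 1 next appears (with j ≥ 1) at b[6].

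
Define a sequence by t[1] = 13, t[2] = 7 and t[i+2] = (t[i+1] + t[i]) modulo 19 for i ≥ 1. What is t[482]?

Computing terms: t[1] = 13, t[2] = 7, t[3] = 1, t[4] = 8, t[5] = 9, t[6] = 17, t[7] = 7, t[8] = 5, t[9] = 12, t[10] = 17, t[11] = 10, t[12] = 8, t[13] = 18, t[14] = 7, t[15] = 6, t[16] = 13, t[17] = 0, t[18] = 13, t[19] = 13, t[20] = 7.
Since (t[19], t[20]) = (t[1], t[2]) = (13, 7) (two consecutive terms determine the rest), the sequence is periodic with period 18.
So t[482] = t[1 + ((482-1) mod 18)] = t[14] = 7.

7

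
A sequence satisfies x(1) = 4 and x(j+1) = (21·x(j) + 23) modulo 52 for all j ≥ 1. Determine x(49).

Listing terms: x(1) = 4; x(2) = 3; x(3) = 34; x(4) = 9; x(5) = 4.
The sequence repeats with period 4.
So x(49) = x(1 + ((49-1) mod 4)) = x(1) = 4.

4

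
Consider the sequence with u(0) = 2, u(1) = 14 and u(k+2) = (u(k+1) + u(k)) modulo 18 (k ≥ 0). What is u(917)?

Listing terms: u(0) = 2,  u(1) = 14,  u(2) = 16,  u(3) = 12,  u(4) = 10,  u(5) = 4,  u(6) = 14,  u(7) = 0,  u(8) = 14,  u(9) = 14,  u(10) = 10,  u(11) = 6,  u(12) = 16,  u(13) = 4,  u(14) = 2,  u(15) = 6,  u(16) = 8,  u(17) = 14,  u(18) = 4,  u(19) = 0,  u(20) = 4,  u(21) = 4,  u(22) = 8,  u(23) = 12,  u(24) = 2,  u(25) = 14.
The sequence repeats with period 24.
So u(917) = u(0 + ((917-0) mod 24)) = u(5) = 4.

4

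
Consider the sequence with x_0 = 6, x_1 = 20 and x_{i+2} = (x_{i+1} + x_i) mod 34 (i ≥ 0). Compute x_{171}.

10

x_0 = 6, x_1 = 20, x_2 = 26, x_3 = 12, x_4 = 4, x_5 = 16, x_6 = 20, x_7 = 2, x_8 = 22, x_9 = 24, x_{10} = 12, x_{11} = 2, x_{12} = 14, x_{13} = 16, x_{14} = 30, x_{15} = 12, x_{16} = 8, x_{17} = 20, x_{18} = 28, x_{19} = 14, x_{20} = 8, x_{21} = 22, x_{22} = 30, x_{23} = 18, x_{24} = 14, x_{25} = 32, x_{26} = 12, x_{27} = 10, x_{28} = 22, x_{29} = 32, x_{30} = 20, x_{31} = 18, x_{32} = 4, x_{33} = 22, x_{34} = 26, x_{35} = 14, x_{36} = 6, x_{37} = 20.
The sequence repeats with period 36.
So x_{171} = x_{0 + ((171-0) mod 36)} = x_{27} = 10.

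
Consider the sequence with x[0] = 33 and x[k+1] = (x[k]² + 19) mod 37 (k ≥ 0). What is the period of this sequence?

3

We have x[0] = 33,  x[1] = 35,  x[2] = 23,  x[3] = 30,  x[4] = 31,  x[5] = 18,  x[6] = 10,  x[7] = 8,  x[8] = 9,  x[9] = 26,  x[10] = 29,  x[11] = 9.
Since x[11] = x[8] = 9, the sequence is eventually periodic: after a pre-period of length 8 it cycles with period 3.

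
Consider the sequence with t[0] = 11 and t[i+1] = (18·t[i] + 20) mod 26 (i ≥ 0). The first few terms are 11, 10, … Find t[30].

18

Computing terms: t[0] = 11, t[1] = 10, t[2] = 18, t[3] = 6, t[4] = 24, t[5] = 10.
Since t[5] = t[1] = 10, the sequence is eventually periodic: after a pre-period of length 1 it cycles with period 4.
For i ≥ 1, t[i] depends only on (i - 1) mod 4. (30 - 1) mod 4 = 1, so t[30] = t[2] = 18.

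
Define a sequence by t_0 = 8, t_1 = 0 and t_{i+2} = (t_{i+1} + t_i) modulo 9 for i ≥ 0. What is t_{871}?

We have t_0 = 8; t_1 = 0; t_2 = 8; t_3 = 8; t_4 = 7; t_5 = 6; t_6 = 4; t_7 = 1; t_8 = 5; t_9 = 6; t_{10} = 2; t_{11} = 8; t_{12} = 1; t_{13} = 0; t_{14} = 1; t_{15} = 1; t_{16} = 2; t_{17} = 3; t_{18} = 5; t_{19} = 8; t_{20} = 4; t_{21} = 3; t_{22} = 7; t_{23} = 1; t_{24} = 8; t_{25} = 0.
The sequence repeats with period 24.
(871 - 0) mod 24 = 7, so t_{871} = t_7 = 1.

1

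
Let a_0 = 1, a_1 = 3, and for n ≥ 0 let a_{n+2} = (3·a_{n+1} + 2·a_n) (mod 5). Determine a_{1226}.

Listing terms: a_0 = 1, a_1 = 3, a_2 = 1, a_3 = 4, a_4 = 4, a_5 = 0, a_6 = 3, a_7 = 4, a_8 = 3, a_9 = 2, a_{10} = 2, a_{11} = 0, a_{12} = 4, a_{13} = 2, a_{14} = 4, a_{15} = 1, a_{16} = 1, a_{17} = 0, a_{18} = 2, a_{19} = 1, a_{20} = 2, a_{21} = 3, a_{22} = 3, a_{23} = 0, a_{24} = 1, a_{25} = 3.
The sequence repeats with period 24.
So a_{1226} = a_{0 + ((1226-0) mod 24)} = a_2 = 1.

1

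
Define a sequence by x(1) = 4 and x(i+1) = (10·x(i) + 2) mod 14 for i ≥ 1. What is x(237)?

Computing terms: x(1) = 4, x(2) = 0, x(3) = 2, x(4) = 8, x(5) = 12, x(6) = 10, x(7) = 4.
Since x(7) = x(1) = 4, the sequence is periodic with period 6.
(237 - 1) mod 6 = 2, so x(237) = x(3) = 2.

2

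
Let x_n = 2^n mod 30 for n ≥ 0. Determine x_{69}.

2

Listing terms: x_0 = 1, x_1 = 2, x_2 = 4, x_3 = 8, x_4 = 16, x_5 = 2.
Since x_5 = x_1 = 2, the sequence is eventually periodic: after a pre-period of length 1 it cycles with period 4.
For n ≥ 1, x_n depends only on (n - 1) mod 4. (69 - 1) mod 4 = 0, so x_{69} = x_1 = 2.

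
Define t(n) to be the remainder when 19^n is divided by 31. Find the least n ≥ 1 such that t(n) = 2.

Computing terms: t(0) = 1; t(1) = 19; t(2) = 20; t(3) = 8; t(4) = 28; t(5) = 5; t(6) = 2; t(7) = 7; t(8) = 9; t(9) = 16; t(10) = 25; t(11) = 10; t(12) = 4; t(13) = 14; t(14) = 18; t(15) = 1.
Since t(15) = t(0) = 1, the sequence is periodic with period 15.
The value 2 first appears (with n ≥ 1) at t(6).

6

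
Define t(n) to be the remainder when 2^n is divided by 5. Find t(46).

Computing terms: t(1) = 2, t(2) = 4, t(3) = 3, t(4) = 1, t(5) = 2.
The sequence repeats with period 4.
So t(46) = t(1 + ((46-1) mod 4)) = t(2) = 4.

4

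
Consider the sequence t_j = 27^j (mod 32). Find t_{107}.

3

t_0 = 1,  t_1 = 27,  t_2 = 25,  t_3 = 3,  t_4 = 17,  t_5 = 11,  t_6 = 9,  t_7 = 19,  t_8 = 1.
Since t_8 = t_0 = 1, the sequence is periodic with period 8.
(107 - 0) mod 8 = 3, so t_{107} = t_3 = 3.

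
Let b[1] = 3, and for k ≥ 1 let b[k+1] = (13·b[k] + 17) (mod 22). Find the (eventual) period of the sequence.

Computing terms: b[1] = 3, b[2] = 12, b[3] = 19, b[4] = 0, b[5] = 17, b[6] = 18, b[7] = 9, b[8] = 2, b[9] = 21, b[10] = 4, b[11] = 3.
The sequence repeats with period 10.

10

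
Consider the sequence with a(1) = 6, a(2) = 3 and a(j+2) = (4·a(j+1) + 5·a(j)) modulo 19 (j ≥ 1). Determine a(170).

Listing terms: a(1) = 6, a(2) = 3, a(3) = 4, a(4) = 12, a(5) = 11, a(6) = 9, a(7) = 15, a(8) = 10, a(9) = 1, a(10) = 16, a(11) = 12, a(12) = 14, a(13) = 2, a(14) = 2, a(15) = 18, a(16) = 6, a(17) = 0, a(18) = 11, a(19) = 6, a(20) = 3.
The sequence repeats with period 18.
(170 - 1) mod 18 = 7, so a(170) = a(8) = 10.

10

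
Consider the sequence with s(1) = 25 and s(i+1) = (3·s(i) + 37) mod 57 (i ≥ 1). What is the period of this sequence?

Listing terms: s(1) = 25,  s(2) = 55,  s(3) = 31,  s(4) = 16,  s(5) = 28,  s(6) = 7,  s(7) = 1,  s(8) = 40,  s(9) = 43,  s(10) = 52,  s(11) = 22,  s(12) = 46,  s(13) = 4,  s(14) = 49,  s(15) = 13,  s(16) = 19,  s(17) = 37,  s(18) = 34,  s(19) = 25.
Since s(19) = s(1) = 25, the sequence is periodic with period 18.

18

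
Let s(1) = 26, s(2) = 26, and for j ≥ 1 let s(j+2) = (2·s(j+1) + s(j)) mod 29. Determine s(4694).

Listing terms: s(1) = 26, s(2) = 26, s(3) = 20, s(4) = 8, s(5) = 7, s(6) = 22, s(7) = 22, s(8) = 8, s(9) = 9, s(10) = 26, s(11) = 3, s(12) = 3, s(13) = 9, s(14) = 21, s(15) = 22, s(16) = 7, s(17) = 7, s(18) = 21, s(19) = 20, s(20) = 3, s(21) = 26, s(22) = 26.
The sequence repeats with period 20.
So s(4694) = s(1 + ((4694-1) mod 20)) = s(14) = 21.

21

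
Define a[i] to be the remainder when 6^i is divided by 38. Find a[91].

Listing terms: a[1] = 6; a[2] = 36; a[3] = 26; a[4] = 4; a[5] = 24; a[6] = 30; a[7] = 28; a[8] = 16; a[9] = 20; a[10] = 6.
The sequence repeats with period 9.
So a[91] = a[1 + ((91-1) mod 9)] = a[1] = 6.

6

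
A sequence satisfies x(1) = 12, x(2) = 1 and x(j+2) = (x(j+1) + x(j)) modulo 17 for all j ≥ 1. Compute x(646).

Computing terms: x(1) = 12; x(2) = 1; x(3) = 13; x(4) = 14; x(5) = 10; x(6) = 7; x(7) = 0; x(8) = 7; x(9) = 7; x(10) = 14; x(11) = 4; x(12) = 1; x(13) = 5; x(14) = 6; x(15) = 11; x(16) = 0; x(17) = 11; x(18) = 11; x(19) = 5; x(20) = 16; x(21) = 4; x(22) = 3; x(23) = 7; x(24) = 10; x(25) = 0; x(26) = 10; x(27) = 10; x(28) = 3; x(29) = 13; x(30) = 16; x(31) = 12; x(32) = 11; x(33) = 6; x(34) = 0; x(35) = 6; x(36) = 6; x(37) = 12; x(38) = 1.
The sequence repeats with period 36.
So x(646) = x(1 + ((646-1) mod 36)) = x(34) = 0.

0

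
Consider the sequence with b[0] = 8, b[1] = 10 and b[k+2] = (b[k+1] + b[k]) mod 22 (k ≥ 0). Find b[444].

2

We have b[0] = 8, b[1] = 10, b[2] = 18, b[3] = 6, b[4] = 2, b[5] = 8, b[6] = 10.
Since (b[5], b[6]) = (b[0], b[1]) = (8, 10) (two consecutive terms determine the rest), the sequence is periodic with period 5.
(444 - 0) mod 5 = 4, so b[444] = b[4] = 2.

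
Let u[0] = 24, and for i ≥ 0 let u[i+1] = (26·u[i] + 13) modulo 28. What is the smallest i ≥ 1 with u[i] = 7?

7

Computing terms: u[0] = 24; u[1] = 21; u[2] = 27; u[3] = 15; u[4] = 11; u[5] = 19; u[6] = 3; u[7] = 7; u[8] = 27.
Since u[8] = u[2] = 27, the sequence is eventually periodic: after a pre-period of length 2 it cycles with period 6.
The value 7 first appears (with i ≥ 1) at u[7].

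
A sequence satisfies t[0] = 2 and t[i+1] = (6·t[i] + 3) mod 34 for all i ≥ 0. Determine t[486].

Computing terms: t[0] = 2,  t[1] = 15,  t[2] = 25,  t[3] = 17,  t[4] = 3,  t[5] = 21,  t[6] = 27,  t[7] = 29,  t[8] = 7,  t[9] = 11,  t[10] = 1,  t[11] = 9,  t[12] = 23,  t[13] = 5,  t[14] = 33,  t[15] = 31,  t[16] = 19,  t[17] = 15.
Since t[17] = t[1] = 15, the sequence is eventually periodic: after a pre-period of length 1 it cycles with period 16.
For i ≥ 1, t[i] depends only on (i - 1) mod 16. (486 - 1) mod 16 = 5, so t[486] = t[6] = 27.

27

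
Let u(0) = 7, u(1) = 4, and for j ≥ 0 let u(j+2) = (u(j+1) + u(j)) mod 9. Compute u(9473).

4

Computing terms: u(0) = 7,  u(1) = 4,  u(2) = 2,  u(3) = 6,  u(4) = 8,  u(5) = 5,  u(6) = 4,  u(7) = 0,  u(8) = 4,  u(9) = 4,  u(10) = 8,  u(11) = 3,  u(12) = 2,  u(13) = 5,  u(14) = 7,  u(15) = 3,  u(16) = 1,  u(17) = 4,  u(18) = 5,  u(19) = 0,  u(20) = 5,  u(21) = 5,  u(22) = 1,  u(23) = 6,  u(24) = 7,  u(25) = 4.
The sequence repeats with period 24.
(9473 - 0) mod 24 = 17, so u(9473) = u(17) = 4.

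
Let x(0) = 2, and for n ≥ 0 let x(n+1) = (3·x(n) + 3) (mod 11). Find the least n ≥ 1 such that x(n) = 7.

4

We have x(0) = 2; x(1) = 9; x(2) = 8; x(3) = 5; x(4) = 7; x(5) = 2.
Since x(5) = x(0) = 2, the sequence is periodic with period 5.
The value 7 first appears (with n ≥ 1) at x(4).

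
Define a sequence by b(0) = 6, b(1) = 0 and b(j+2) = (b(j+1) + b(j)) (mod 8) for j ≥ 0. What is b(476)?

Listing terms: b(0) = 6, b(1) = 0, b(2) = 6, b(3) = 6, b(4) = 4, b(5) = 2, b(6) = 6, b(7) = 0.
Since (b(6), b(7)) = (b(0), b(1)) = (6, 0) (two consecutive terms determine the rest), the sequence is periodic with period 6.
(476 - 0) mod 6 = 2, so b(476) = b(2) = 6.

6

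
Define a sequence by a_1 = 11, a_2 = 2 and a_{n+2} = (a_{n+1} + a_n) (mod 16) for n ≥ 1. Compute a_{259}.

Computing terms: a_1 = 11; a_2 = 2; a_3 = 13; a_4 = 15; a_5 = 12; a_6 = 11; a_7 = 7; a_8 = 2; a_9 = 9; a_{10} = 11; a_{11} = 4; a_{12} = 15; a_{13} = 3; a_{14} = 2; a_{15} = 5; a_{16} = 7; a_{17} = 12; a_{18} = 3; a_{19} = 15; a_{20} = 2; a_{21} = 1; a_{22} = 3; a_{23} = 4; a_{24} = 7; a_{25} = 11; a_{26} = 2.
The sequence repeats with period 24.
(259 - 1) mod 24 = 18, so a_{259} = a_{19} = 15.

15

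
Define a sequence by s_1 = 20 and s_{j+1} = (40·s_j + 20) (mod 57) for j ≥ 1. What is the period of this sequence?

18

We have s_1 = 20,  s_2 = 22,  s_3 = 45,  s_4 = 53,  s_5 = 31,  s_6 = 6,  s_7 = 32,  s_8 = 46,  s_9 = 36,  s_{10} = 35,  s_{11} = 52,  s_{12} = 48,  s_{13} = 2,  s_{14} = 43,  s_{15} = 30,  s_{16} = 23,  s_{17} = 28,  s_{18} = 0,  s_{19} = 20.
Since s_{19} = s_1 = 20, the sequence is periodic with period 18.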